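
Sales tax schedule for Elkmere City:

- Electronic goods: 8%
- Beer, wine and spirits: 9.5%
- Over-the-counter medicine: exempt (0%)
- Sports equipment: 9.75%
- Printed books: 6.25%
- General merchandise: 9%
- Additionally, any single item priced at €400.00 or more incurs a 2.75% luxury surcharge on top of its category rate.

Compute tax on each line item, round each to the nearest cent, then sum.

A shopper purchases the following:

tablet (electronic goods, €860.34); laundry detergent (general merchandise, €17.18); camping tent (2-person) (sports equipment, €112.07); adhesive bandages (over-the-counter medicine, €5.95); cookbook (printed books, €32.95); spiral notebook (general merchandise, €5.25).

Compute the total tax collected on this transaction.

Tablet €860.34: electronic goods → 8% + 2.75% surcharge = 10.75% → €92.49
Laundry detergent €17.18: general merchandise → 9% → €1.55
Camping tent (2-person) €112.07: sports equipment → 9.75% → €10.93
Adhesive bandages €5.95: over-the-counter medicine → 0% → €0.00
Cookbook €32.95: printed books → 6.25% → €2.06
Spiral notebook €5.25: general merchandise → 9% → €0.47
Total tax = €92.49 + €1.55 + €10.93 + €2.06 + €0.47 = €107.50

€107.50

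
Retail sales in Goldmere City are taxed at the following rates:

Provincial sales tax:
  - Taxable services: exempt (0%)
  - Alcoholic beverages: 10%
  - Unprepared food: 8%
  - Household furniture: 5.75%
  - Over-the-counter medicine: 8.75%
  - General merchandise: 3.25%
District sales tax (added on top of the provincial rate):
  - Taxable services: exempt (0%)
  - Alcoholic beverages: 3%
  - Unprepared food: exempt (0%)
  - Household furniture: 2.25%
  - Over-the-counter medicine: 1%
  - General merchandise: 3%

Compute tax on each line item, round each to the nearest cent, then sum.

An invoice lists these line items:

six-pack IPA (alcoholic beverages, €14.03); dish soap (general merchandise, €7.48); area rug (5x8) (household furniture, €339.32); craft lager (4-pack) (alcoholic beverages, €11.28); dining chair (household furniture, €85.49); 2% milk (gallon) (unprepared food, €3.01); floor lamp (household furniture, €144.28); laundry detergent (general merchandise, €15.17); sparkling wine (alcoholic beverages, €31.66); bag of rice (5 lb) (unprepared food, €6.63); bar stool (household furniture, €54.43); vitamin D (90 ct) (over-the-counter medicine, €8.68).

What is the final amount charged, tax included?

Six-pack IPA €14.03: alcoholic beverages → 10% + 3% district = 13% → €1.82
Dish soap €7.48: general merchandise → 3.25% + 3% district = 6.25% → €0.47
Area rug (5x8) €339.32: household furniture → 5.75% + 2.25% district = 8% → €27.15
Craft lager (4-pack) €11.28: alcoholic beverages → 10% + 3% district = 13% → €1.47
Dining chair €85.49: household furniture → 5.75% + 2.25% district = 8% → €6.84
2% milk (gallon) €3.01: unprepared food → 8% + 0% district = 8% → €0.24
Floor lamp €144.28: household furniture → 5.75% + 2.25% district = 8% → €11.54
Laundry detergent €15.17: general merchandise → 3.25% + 3% district = 6.25% → €0.95
Sparkling wine €31.66: alcoholic beverages → 10% + 3% district = 13% → €4.12
Bag of rice (5 lb) €6.63: unprepared food → 8% + 0% district = 8% → €0.53
Bar stool €54.43: household furniture → 5.75% + 2.25% district = 8% → €4.35
Vitamin D (90 ct) €8.68: over-the-counter medicine → 8.75% + 1% district = 9.75% → €0.85
Subtotal = €721.46; tax = €60.33; total due = €781.79

€781.79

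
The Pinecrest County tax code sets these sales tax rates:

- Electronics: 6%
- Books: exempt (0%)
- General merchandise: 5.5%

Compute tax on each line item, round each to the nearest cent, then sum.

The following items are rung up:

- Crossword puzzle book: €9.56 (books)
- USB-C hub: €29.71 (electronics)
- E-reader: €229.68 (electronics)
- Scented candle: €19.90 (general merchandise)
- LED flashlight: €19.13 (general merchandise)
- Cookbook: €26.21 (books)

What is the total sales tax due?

Crossword puzzle book €9.56: books → 0% → €0.00
USB-C hub €29.71: electronics → 6% → €1.78
E-reader €229.68: electronics → 6% → €13.78
Scented candle €19.90: general merchandise → 5.5% → €1.09
LED flashlight €19.13: general merchandise → 5.5% → €1.05
Cookbook €26.21: books → 0% → €0.00
Total tax = €1.78 + €13.78 + €1.09 + €1.05 = €17.70

€17.70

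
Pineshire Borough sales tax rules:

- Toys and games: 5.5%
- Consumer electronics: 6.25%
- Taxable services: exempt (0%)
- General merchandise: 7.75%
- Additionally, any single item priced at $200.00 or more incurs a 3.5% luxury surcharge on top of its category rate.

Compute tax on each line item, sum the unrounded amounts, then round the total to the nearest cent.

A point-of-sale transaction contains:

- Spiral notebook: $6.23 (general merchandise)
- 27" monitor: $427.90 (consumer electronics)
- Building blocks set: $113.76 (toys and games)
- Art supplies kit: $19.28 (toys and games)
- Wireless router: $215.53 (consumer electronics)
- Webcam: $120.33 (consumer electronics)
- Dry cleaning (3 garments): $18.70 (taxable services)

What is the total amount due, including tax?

$999.79

Spiral notebook $6.23: general merchandise → 7.75% → $0.482825
27" monitor $427.90: consumer electronics → 6.25% + 3.5% surcharge = 9.75% → $41.72025
Building blocks set $113.76: toys and games → 5.5% → $6.2568
Art supplies kit $19.28: toys and games → 5.5% → $1.0604
Wireless router $215.53: consumer electronics → 6.25% + 3.5% surcharge = 9.75% → $21.014175
Webcam $120.33: consumer electronics → 6.25% → $7.520625
Dry cleaning (3 garments) $18.70: taxable services → 0% → $0.00
Subtotal = $921.73; unrounded tax = $78.055075 → $78.06; total due = $999.79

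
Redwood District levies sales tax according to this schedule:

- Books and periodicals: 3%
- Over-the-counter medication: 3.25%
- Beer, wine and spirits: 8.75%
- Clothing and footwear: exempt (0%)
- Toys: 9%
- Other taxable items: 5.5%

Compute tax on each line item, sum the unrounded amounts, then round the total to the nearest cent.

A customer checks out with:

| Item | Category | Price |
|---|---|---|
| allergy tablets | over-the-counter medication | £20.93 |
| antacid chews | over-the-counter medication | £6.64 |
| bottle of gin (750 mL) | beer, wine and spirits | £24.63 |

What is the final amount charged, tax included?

Allergy tablets £20.93: over-the-counter medication → 3.25% → £0.680225
Antacid chews £6.64: over-the-counter medication → 3.25% → £0.2158
Bottle of gin (750 mL) £24.63: beer, wine and spirits → 8.75% → £2.155125
Subtotal = £52.20; unrounded tax = £3.05115 → £3.05; total due = £55.25

£55.25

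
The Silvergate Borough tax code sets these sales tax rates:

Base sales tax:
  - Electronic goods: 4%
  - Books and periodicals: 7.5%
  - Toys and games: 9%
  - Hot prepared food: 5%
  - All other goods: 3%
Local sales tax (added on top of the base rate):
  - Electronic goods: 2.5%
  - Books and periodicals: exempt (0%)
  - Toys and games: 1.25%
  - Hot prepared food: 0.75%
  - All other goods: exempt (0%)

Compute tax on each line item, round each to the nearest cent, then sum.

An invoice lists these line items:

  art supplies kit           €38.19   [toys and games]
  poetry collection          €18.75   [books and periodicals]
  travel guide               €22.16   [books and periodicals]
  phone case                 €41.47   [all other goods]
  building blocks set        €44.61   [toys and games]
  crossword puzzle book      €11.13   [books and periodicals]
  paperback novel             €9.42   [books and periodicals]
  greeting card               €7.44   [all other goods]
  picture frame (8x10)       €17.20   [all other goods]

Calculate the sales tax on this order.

€15.07

Art supplies kit €38.19: toys and games → 9% + 1.25% local = 10.25% → €3.91
Poetry collection €18.75: books and periodicals → 7.5% + 0% local = 7.5% → €1.41
Travel guide €22.16: books and periodicals → 7.5% + 0% local = 7.5% → €1.66
Phone case €41.47: all other goods → 3% + 0% local = 3% → €1.24
Building blocks set €44.61: toys and games → 9% + 1.25% local = 10.25% → €4.57
Crossword puzzle book €11.13: books and periodicals → 7.5% + 0% local = 7.5% → €0.83
Paperback novel €9.42: books and periodicals → 7.5% + 0% local = 7.5% → €0.71
Greeting card €7.44: all other goods → 3% + 0% local = 3% → €0.22
Picture frame (8x10) €17.20: all other goods → 3% + 0% local = 3% → €0.52
Total tax = €3.91 + €1.41 + €1.66 + €1.24 + €4.57 + €0.83 + €0.71 + €0.22 + €0.52 = €15.07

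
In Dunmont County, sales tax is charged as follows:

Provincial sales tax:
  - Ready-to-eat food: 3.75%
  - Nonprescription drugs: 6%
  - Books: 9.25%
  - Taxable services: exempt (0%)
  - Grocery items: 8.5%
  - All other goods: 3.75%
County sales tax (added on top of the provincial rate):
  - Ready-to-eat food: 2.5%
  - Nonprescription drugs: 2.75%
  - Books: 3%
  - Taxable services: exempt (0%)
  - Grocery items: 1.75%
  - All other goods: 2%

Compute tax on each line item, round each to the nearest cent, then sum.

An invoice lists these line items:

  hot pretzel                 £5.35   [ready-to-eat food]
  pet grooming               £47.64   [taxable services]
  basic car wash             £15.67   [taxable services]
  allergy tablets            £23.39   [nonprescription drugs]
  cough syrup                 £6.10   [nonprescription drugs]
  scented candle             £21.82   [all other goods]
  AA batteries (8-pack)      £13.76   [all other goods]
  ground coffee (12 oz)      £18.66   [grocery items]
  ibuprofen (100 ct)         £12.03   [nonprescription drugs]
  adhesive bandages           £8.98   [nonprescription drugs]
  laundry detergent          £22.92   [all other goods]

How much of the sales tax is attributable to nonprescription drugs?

Allergy tablets £23.39: nonprescription drugs → 6% + 2.75% county = 8.75% → £2.05
Cough syrup £6.10: nonprescription drugs → 6% + 2.75% county = 8.75% → £0.53
Ibuprofen (100 ct) £12.03: nonprescription drugs → 6% + 2.75% county = 8.75% → £1.05
Adhesive bandages £8.98: nonprescription drugs → 6% + 2.75% county = 8.75% → £0.79
Tax on nonprescription drugs = £2.05 + £0.53 + £1.05 + £0.79 = £4.42

£4.42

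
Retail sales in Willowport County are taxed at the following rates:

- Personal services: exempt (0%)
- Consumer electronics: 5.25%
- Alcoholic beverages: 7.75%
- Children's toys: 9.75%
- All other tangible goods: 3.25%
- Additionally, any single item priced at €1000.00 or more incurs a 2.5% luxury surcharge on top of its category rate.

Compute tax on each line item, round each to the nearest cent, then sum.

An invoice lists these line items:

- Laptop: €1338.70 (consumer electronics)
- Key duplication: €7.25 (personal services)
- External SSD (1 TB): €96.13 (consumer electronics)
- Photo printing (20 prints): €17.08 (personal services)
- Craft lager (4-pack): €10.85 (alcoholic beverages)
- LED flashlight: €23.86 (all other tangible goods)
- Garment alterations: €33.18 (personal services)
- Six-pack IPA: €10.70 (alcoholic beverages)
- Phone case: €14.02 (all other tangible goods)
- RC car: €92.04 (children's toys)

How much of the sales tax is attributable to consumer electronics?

Laptop €1338.70: consumer electronics → 5.25% + 2.5% surcharge = 7.75% → €103.75
External SSD (1 TB) €96.13: consumer electronics → 5.25% → €5.05
Tax on consumer electronics = €103.75 + €5.05 = €108.80

€108.80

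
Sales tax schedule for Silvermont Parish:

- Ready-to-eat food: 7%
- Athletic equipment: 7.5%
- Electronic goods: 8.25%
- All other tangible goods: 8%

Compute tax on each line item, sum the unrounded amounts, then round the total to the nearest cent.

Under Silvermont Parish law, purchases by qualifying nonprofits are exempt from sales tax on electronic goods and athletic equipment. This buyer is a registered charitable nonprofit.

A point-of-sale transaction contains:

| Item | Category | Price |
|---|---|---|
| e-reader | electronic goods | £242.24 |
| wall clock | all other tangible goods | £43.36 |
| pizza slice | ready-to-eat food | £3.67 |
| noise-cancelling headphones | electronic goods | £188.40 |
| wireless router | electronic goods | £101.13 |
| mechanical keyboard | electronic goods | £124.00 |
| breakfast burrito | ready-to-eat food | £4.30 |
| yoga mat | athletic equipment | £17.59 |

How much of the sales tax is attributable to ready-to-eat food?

£0.56

Pizza slice £3.67: ready-to-eat food → 7% → £0.2569
Breakfast burrito £4.30: ready-to-eat food → 7% → £0.301
Tax on ready-to-eat food: unrounded sum = £0.5579 → £0.56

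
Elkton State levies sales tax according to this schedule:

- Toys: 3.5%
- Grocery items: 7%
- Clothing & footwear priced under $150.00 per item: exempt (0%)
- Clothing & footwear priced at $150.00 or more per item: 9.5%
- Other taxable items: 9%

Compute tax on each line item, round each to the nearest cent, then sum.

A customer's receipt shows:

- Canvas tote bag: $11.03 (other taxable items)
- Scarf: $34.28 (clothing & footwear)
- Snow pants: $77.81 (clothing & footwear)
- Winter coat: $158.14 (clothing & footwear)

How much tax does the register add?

$16.01

Canvas tote bag $11.03: other taxable items → 9% → $0.99
Scarf $34.28: clothing & footwear, under $150.00 → 0% → $0.00
Snow pants $77.81: clothing & footwear, under $150.00 → 0% → $0.00
Winter coat $158.14: clothing & footwear, $150.00 or more → 9.5% → $15.02
Total tax = $0.99 + $15.02 = $16.01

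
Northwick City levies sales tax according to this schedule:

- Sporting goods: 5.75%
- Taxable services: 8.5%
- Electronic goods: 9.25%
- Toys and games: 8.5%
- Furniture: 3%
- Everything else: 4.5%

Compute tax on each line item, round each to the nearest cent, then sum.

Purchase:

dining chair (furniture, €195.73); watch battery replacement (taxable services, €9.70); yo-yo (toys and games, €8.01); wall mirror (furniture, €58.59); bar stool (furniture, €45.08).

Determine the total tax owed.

€10.48

Dining chair €195.73: furniture → 3% → €5.87
Watch battery replacement €9.70: taxable services → 8.5% → €0.82
Yo-yo €8.01: toys and games → 8.5% → €0.68
Wall mirror €58.59: furniture → 3% → €1.76
Bar stool €45.08: furniture → 3% → €1.35
Total tax = €5.87 + €0.82 + €0.68 + €1.76 + €1.35 = €10.48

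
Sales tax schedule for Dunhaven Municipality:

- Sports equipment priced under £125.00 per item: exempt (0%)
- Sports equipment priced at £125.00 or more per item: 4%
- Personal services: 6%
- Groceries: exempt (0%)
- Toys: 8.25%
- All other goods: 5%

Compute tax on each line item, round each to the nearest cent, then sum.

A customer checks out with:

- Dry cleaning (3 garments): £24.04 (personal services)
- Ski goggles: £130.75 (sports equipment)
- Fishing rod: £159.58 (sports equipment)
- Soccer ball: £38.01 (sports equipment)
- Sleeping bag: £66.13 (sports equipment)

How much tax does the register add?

£13.05

Dry cleaning (3 garments) £24.04: personal services → 6% → £1.44
Ski goggles £130.75: sports equipment, £125.00 or more → 4% → £5.23
Fishing rod £159.58: sports equipment, £125.00 or more → 4% → £6.38
Soccer ball £38.01: sports equipment, under £125.00 → 0% → £0.00
Sleeping bag £66.13: sports equipment, under £125.00 → 0% → £0.00
Total tax = £1.44 + £5.23 + £6.38 = £13.05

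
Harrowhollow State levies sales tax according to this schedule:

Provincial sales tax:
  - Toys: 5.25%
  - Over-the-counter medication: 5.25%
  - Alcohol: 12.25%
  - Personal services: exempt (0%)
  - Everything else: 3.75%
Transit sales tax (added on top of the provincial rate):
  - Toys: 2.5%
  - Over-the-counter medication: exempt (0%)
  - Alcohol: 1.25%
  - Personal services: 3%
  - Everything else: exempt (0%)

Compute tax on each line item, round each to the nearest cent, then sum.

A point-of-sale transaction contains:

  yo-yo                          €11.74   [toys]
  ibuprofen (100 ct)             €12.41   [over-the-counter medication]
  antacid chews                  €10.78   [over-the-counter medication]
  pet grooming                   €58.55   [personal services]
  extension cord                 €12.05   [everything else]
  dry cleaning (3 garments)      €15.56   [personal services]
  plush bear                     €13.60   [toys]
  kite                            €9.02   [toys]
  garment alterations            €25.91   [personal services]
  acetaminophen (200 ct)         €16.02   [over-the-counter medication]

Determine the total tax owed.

€8.18

Yo-yo €11.74: toys → 5.25% + 2.5% transit = 7.75% → €0.91
Ibuprofen (100 ct) €12.41: over-the-counter medication → 5.25% + 0% transit = 5.25% → €0.65
Antacid chews €10.78: over-the-counter medication → 5.25% + 0% transit = 5.25% → €0.57
Pet grooming €58.55: personal services → 0% + 3% transit = 3% → €1.76
Extension cord €12.05: everything else → 3.75% + 0% transit = 3.75% → €0.45
Dry cleaning (3 garments) €15.56: personal services → 0% + 3% transit = 3% → €0.47
Plush bear €13.60: toys → 5.25% + 2.5% transit = 7.75% → €1.05
Kite €9.02: toys → 5.25% + 2.5% transit = 7.75% → €0.70
Garment alterations €25.91: personal services → 0% + 3% transit = 3% → €0.78
Acetaminophen (200 ct) €16.02: over-the-counter medication → 5.25% + 0% transit = 5.25% → €0.84
Total tax = €0.91 + €0.65 + €0.57 + €1.76 + €0.45 + €0.47 + €1.05 + €0.70 + €0.78 + €0.84 = €8.18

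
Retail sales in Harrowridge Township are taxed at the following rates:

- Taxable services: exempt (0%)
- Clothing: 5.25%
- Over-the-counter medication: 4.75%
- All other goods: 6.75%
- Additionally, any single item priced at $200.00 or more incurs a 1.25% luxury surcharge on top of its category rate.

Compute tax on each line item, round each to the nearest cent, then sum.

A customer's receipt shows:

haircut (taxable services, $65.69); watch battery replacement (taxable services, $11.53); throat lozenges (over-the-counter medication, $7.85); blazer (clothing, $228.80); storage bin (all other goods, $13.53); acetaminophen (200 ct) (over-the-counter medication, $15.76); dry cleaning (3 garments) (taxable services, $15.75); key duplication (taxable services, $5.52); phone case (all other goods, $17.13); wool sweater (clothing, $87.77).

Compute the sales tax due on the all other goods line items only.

$2.07

Storage bin $13.53: all other goods → 6.75% → $0.91
Phone case $17.13: all other goods → 6.75% → $1.16
Tax on all other goods = $0.91 + $1.16 = $2.07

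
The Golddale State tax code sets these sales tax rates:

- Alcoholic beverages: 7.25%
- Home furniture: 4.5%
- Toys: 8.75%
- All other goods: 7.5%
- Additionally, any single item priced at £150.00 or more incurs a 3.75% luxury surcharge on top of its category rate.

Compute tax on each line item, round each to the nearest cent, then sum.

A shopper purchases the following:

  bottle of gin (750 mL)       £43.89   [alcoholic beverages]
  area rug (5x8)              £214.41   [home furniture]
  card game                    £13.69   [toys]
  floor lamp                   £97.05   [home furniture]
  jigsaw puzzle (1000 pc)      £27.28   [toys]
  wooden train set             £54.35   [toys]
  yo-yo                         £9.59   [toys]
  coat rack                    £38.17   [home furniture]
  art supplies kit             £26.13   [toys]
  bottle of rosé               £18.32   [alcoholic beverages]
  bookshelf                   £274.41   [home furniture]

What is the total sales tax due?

£62.41

Bottle of gin (750 mL) £43.89: alcoholic beverages → 7.25% → £3.18
Area rug (5x8) £214.41: home furniture → 4.5% + 3.75% surcharge = 8.25% → £17.69
Card game £13.69: toys → 8.75% → £1.20
Floor lamp £97.05: home furniture → 4.5% → £4.37
Jigsaw puzzle (1000 pc) £27.28: toys → 8.75% → £2.39
Wooden train set £54.35: toys → 8.75% → £4.76
Yo-yo £9.59: toys → 8.75% → £0.84
Coat rack £38.17: home furniture → 4.5% → £1.72
Art supplies kit £26.13: toys → 8.75% → £2.29
Bottle of rosé £18.32: alcoholic beverages → 7.25% → £1.33
Bookshelf £274.41: home furniture → 4.5% + 3.75% surcharge = 8.25% → £22.64
Total tax = £3.18 + £17.69 + £1.20 + £4.37 + £2.39 + £4.76 + £0.84 + £1.72 + £2.29 + £1.33 + £22.64 = £62.41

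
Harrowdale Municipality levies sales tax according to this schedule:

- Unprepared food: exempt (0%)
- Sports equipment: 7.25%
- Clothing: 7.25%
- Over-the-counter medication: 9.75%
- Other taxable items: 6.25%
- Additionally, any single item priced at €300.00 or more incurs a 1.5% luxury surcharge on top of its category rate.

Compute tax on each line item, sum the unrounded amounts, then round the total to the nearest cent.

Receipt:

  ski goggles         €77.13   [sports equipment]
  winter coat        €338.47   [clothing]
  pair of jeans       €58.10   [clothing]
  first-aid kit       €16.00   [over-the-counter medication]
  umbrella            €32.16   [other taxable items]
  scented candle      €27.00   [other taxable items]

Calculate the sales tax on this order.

€44.68

Ski goggles €77.13: sports equipment → 7.25% → €5.591925
Winter coat €338.47: clothing → 7.25% + 1.5% surcharge = 8.75% → €29.616125
Pair of jeans €58.10: clothing → 7.25% → €4.21225
First-aid kit €16.00: over-the-counter medication → 9.75% → €1.56
Umbrella €32.16: other taxable items → 6.25% → €2.01
Scented candle €27.00: other taxable items → 6.25% → €1.6875
Unrounded tax sum = €44.6778 → €44.68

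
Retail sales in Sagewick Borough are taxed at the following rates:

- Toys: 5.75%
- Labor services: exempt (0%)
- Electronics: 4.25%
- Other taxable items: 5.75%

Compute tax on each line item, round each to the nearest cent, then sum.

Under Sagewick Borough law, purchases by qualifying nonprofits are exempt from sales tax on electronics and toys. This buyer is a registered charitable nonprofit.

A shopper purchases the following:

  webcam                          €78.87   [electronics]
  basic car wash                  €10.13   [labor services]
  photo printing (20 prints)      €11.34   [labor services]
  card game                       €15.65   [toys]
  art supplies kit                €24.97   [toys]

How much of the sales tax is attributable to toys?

€0.00

Card game €15.65: toys, buyer-exempt → 0% → €0.00
Art supplies kit €24.97: toys, buyer-exempt → 0% → €0.00
Tax on toys = €0.00 + €0.00 = €0.00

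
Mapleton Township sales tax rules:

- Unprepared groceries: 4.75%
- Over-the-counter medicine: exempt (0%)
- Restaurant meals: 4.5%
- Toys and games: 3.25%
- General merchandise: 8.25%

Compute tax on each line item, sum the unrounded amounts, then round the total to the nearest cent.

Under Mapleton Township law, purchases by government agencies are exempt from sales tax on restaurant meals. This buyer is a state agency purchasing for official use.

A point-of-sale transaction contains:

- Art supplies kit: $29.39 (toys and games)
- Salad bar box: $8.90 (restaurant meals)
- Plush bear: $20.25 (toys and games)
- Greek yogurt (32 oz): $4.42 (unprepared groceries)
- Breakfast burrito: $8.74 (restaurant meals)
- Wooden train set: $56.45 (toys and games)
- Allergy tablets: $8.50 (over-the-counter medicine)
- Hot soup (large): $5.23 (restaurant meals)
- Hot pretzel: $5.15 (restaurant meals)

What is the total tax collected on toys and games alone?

Art supplies kit $29.39: toys and games → 3.25% → $0.955175
Plush bear $20.25: toys and games → 3.25% → $0.658125
Wooden train set $56.45: toys and games → 3.25% → $1.834625
Tax on toys and games: unrounded sum = $3.447925 → $3.45

$3.45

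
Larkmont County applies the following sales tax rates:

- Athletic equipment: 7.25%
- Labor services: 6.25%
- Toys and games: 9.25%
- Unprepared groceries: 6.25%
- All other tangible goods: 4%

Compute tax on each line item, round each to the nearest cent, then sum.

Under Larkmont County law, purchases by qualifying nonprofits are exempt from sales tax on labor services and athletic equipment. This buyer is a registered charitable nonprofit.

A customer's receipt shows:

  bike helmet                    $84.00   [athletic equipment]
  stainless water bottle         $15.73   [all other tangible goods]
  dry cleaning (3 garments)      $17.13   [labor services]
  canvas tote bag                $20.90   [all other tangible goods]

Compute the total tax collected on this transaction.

$1.47

Bike helmet $84.00: athletic equipment, buyer-exempt → 0% → $0.00
Stainless water bottle $15.73: all other tangible goods → 4% → $0.63
Dry cleaning (3 garments) $17.13: labor services, buyer-exempt → 0% → $0.00
Canvas tote bag $20.90: all other tangible goods → 4% → $0.84
Total tax = $0.63 + $0.84 = $1.47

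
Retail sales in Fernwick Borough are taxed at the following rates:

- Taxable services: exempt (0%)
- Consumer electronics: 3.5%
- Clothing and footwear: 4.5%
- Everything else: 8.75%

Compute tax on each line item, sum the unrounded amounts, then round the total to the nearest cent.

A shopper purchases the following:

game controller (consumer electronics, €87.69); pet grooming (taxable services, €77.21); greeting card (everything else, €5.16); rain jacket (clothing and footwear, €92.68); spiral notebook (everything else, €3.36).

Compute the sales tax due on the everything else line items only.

€0.75

Greeting card €5.16: everything else → 8.75% → €0.4515
Spiral notebook €3.36: everything else → 8.75% → €0.294
Tax on everything else: unrounded sum = €0.7455 → €0.75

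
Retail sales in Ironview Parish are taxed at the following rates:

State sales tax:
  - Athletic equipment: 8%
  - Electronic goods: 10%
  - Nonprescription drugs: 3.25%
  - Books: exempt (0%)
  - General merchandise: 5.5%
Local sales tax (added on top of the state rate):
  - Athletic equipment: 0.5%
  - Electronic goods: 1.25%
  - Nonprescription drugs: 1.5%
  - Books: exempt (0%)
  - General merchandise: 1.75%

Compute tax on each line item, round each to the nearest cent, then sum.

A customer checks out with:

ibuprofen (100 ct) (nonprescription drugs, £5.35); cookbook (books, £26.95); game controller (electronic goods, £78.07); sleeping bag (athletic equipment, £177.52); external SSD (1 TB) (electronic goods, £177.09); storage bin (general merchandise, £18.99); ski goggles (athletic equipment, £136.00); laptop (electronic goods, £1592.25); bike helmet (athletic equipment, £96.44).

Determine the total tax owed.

£244.31

Ibuprofen (100 ct) £5.35: nonprescription drugs → 3.25% + 1.5% local = 4.75% → £0.25
Cookbook £26.95: books → 0% + 0% local = 0% → £0.00
Game controller £78.07: electronic goods → 10% + 1.25% local = 11.25% → £8.78
Sleeping bag £177.52: athletic equipment → 8% + 0.5% local = 8.5% → £15.09
External SSD (1 TB) £177.09: electronic goods → 10% + 1.25% local = 11.25% → £19.92
Storage bin £18.99: general merchandise → 5.5% + 1.75% local = 7.25% → £1.38
Ski goggles £136.00: athletic equipment → 8% + 0.5% local = 8.5% → £11.56
Laptop £1592.25: electronic goods → 10% + 1.25% local = 11.25% → £179.13
Bike helmet £96.44: athletic equipment → 8% + 0.5% local = 8.5% → £8.20
Total tax = £0.25 + £8.78 + £15.09 + £19.92 + £1.38 + £11.56 + £179.13 + £8.20 = £244.31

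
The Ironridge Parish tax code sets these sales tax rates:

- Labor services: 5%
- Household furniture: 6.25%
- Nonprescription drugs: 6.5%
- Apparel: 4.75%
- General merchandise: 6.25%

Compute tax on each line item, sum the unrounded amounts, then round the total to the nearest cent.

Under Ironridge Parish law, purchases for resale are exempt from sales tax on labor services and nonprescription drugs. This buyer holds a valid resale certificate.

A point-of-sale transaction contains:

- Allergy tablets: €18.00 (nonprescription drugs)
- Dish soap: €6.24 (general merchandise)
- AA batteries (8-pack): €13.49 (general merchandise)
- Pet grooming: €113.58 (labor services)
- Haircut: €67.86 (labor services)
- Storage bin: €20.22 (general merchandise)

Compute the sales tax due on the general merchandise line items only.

Dish soap €6.24: general merchandise → 6.25% → €0.39
AA batteries (8-pack) €13.49: general merchandise → 6.25% → €0.843125
Storage bin €20.22: general merchandise → 6.25% → €1.26375
Tax on general merchandise: unrounded sum = €2.496875 → €2.50

€2.50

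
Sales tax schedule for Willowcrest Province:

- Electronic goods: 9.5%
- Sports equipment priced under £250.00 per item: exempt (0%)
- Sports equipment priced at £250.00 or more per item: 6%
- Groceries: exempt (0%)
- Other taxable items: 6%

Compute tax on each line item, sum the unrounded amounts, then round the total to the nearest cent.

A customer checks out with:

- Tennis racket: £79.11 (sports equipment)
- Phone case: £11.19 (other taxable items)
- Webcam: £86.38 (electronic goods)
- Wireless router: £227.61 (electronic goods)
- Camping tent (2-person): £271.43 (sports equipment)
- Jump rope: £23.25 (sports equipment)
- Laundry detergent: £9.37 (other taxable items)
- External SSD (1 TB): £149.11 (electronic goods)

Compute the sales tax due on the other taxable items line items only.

£1.23

Phone case £11.19: other taxable items → 6% → £0.6714
Laundry detergent £9.37: other taxable items → 6% → £0.5622
Tax on other taxable items: unrounded sum = £1.2336 → £1.23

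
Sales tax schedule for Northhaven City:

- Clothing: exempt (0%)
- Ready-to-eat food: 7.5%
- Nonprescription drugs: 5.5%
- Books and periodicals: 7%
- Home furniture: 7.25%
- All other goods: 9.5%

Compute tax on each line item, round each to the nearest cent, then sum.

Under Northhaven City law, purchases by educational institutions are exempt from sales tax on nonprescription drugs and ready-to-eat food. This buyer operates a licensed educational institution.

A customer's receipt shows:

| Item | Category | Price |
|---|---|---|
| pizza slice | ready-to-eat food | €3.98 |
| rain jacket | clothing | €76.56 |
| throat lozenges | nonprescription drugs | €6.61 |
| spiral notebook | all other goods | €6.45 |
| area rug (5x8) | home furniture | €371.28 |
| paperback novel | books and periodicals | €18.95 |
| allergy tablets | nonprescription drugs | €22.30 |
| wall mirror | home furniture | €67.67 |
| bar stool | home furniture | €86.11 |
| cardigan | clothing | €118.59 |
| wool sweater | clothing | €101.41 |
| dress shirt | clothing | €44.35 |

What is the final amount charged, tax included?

€964.27

Pizza slice €3.98: ready-to-eat food, buyer-exempt → 0% → €0.00
Rain jacket €76.56: clothing → 0% → €0.00
Throat lozenges €6.61: nonprescription drugs, buyer-exempt → 0% → €0.00
Spiral notebook €6.45: all other goods → 9.5% → €0.61
Area rug (5x8) €371.28: home furniture → 7.25% → €26.92
Paperback novel €18.95: books and periodicals → 7% → €1.33
Allergy tablets €22.30: nonprescription drugs, buyer-exempt → 0% → €0.00
Wall mirror €67.67: home furniture → 7.25% → €4.91
Bar stool €86.11: home furniture → 7.25% → €6.24
Cardigan €118.59: clothing → 0% → €0.00
Wool sweater €101.41: clothing → 0% → €0.00
Dress shirt €44.35: clothing → 0% → €0.00
Subtotal = €924.26; tax = €40.01; total due = €964.27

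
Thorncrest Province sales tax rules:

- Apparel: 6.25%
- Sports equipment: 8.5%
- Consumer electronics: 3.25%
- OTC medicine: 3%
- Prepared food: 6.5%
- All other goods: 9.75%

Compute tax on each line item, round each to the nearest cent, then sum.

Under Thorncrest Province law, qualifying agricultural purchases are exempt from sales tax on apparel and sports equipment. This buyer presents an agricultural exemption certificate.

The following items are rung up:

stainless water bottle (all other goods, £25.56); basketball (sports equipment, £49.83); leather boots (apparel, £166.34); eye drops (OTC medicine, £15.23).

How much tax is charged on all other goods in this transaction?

£2.49

Stainless water bottle £25.56: all other goods → 9.75% → £2.49
Tax on all other goods = £2.49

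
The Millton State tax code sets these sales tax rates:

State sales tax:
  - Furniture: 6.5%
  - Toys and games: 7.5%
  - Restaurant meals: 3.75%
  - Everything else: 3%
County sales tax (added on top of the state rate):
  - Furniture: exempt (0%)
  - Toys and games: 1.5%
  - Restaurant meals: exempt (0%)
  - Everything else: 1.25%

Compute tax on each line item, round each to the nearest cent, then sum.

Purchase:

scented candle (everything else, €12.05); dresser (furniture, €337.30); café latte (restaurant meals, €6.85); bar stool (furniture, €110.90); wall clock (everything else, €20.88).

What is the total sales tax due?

€30.79

Scented candle €12.05: everything else → 3% + 1.25% county = 4.25% → €0.51
Dresser €337.30: furniture → 6.5% + 0% county = 6.5% → €21.92
Café latte €6.85: restaurant meals → 3.75% + 0% county = 3.75% → €0.26
Bar stool €110.90: furniture → 6.5% + 0% county = 6.5% → €7.21
Wall clock €20.88: everything else → 3% + 1.25% county = 4.25% → €0.89
Total tax = €0.51 + €21.92 + €0.26 + €7.21 + €0.89 = €30.79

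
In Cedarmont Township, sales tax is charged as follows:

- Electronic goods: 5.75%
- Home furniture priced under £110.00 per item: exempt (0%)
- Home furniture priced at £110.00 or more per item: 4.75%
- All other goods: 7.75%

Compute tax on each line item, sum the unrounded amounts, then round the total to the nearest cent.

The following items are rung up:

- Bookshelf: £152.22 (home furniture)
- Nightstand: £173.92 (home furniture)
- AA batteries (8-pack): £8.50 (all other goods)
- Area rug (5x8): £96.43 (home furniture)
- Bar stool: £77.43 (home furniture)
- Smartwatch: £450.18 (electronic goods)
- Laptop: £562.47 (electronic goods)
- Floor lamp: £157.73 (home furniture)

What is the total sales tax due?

£81.87

Bookshelf £152.22: home furniture, £110.00 or more → 4.75% → £7.23045
Nightstand £173.92: home furniture, £110.00 or more → 4.75% → £8.2612
AA batteries (8-pack) £8.50: all other goods → 7.75% → £0.65875
Area rug (5x8) £96.43: home furniture, under £110.00 → 0% → £0.00
Bar stool £77.43: home furniture, under £110.00 → 0% → £0.00
Smartwatch £450.18: electronic goods → 5.75% → £25.88535
Laptop £562.47: electronic goods → 5.75% → £32.342025
Floor lamp £157.73: home furniture, £110.00 or more → 4.75% → £7.492175
Unrounded tax sum = £81.86995 → £81.87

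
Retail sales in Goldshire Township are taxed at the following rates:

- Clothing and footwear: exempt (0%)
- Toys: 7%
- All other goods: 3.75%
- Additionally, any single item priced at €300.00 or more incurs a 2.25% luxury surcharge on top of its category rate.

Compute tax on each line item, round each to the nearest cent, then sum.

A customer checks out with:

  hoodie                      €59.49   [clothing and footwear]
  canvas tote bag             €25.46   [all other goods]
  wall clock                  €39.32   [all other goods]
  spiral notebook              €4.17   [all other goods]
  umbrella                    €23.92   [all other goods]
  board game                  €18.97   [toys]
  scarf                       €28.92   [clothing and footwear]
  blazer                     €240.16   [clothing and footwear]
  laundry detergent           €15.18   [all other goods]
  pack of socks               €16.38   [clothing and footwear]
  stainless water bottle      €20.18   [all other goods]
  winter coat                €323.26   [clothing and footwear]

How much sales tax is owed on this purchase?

Hoodie €59.49: clothing and footwear → 0% → €0.00
Canvas tote bag €25.46: all other goods → 3.75% → €0.95
Wall clock €39.32: all other goods → 3.75% → €1.47
Spiral notebook €4.17: all other goods → 3.75% → €0.16
Umbrella €23.92: all other goods → 3.75% → €0.90
Board game €18.97: toys → 7% → €1.33
Scarf €28.92: clothing and footwear → 0% → €0.00
Blazer €240.16: clothing and footwear → 0% → €0.00
Laundry detergent €15.18: all other goods → 3.75% → €0.57
Pack of socks €16.38: clothing and footwear → 0% → €0.00
Stainless water bottle €20.18: all other goods → 3.75% → €0.76
Winter coat €323.26: clothing and footwear → 0% + 2.25% surcharge = 2.25% → €7.27
Total tax = €0.95 + €1.47 + €0.16 + €0.90 + €1.33 + €0.57 + €0.76 + €7.27 = €13.41

€13.41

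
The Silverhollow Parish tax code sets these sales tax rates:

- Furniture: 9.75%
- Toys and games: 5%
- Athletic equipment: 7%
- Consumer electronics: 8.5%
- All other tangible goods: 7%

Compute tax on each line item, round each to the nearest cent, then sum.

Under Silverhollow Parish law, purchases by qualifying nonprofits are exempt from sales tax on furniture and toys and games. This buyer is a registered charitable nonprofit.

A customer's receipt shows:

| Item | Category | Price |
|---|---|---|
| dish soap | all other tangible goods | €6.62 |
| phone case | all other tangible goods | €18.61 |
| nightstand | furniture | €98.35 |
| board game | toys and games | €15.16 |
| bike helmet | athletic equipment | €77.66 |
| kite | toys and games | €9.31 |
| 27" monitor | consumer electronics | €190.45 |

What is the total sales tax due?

€23.39

Dish soap €6.62: all other tangible goods → 7% → €0.46
Phone case €18.61: all other tangible goods → 7% → €1.30
Nightstand €98.35: furniture, buyer-exempt → 0% → €0.00
Board game €15.16: toys and games, buyer-exempt → 0% → €0.00
Bike helmet €77.66: athletic equipment → 7% → €5.44
Kite €9.31: toys and games, buyer-exempt → 0% → €0.00
27" monitor €190.45: consumer electronics → 8.5% → €16.19
Total tax = €0.46 + €1.30 + €5.44 + €16.19 = €23.39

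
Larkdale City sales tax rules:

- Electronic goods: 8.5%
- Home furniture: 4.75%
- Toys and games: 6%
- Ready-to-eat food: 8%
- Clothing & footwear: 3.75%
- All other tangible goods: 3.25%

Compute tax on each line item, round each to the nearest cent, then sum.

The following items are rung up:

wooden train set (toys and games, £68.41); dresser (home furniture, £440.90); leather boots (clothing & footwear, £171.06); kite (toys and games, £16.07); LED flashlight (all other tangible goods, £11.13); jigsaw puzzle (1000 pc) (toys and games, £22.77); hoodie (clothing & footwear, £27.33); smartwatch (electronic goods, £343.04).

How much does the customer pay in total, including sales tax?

£1165.03

Wooden train set £68.41: toys and games → 6% → £4.10
Dresser £440.90: home furniture → 4.75% → £20.94
Leather boots £171.06: clothing & footwear → 3.75% → £6.41
Kite £16.07: toys and games → 6% → £0.96
LED flashlight £11.13: all other tangible goods → 3.25% → £0.36
Jigsaw puzzle (1000 pc) £22.77: toys and games → 6% → £1.37
Hoodie £27.33: clothing & footwear → 3.75% → £1.02
Smartwatch £343.04: electronic goods → 8.5% → £29.16
Subtotal = £1100.71; tax = £64.32; total due = £1165.03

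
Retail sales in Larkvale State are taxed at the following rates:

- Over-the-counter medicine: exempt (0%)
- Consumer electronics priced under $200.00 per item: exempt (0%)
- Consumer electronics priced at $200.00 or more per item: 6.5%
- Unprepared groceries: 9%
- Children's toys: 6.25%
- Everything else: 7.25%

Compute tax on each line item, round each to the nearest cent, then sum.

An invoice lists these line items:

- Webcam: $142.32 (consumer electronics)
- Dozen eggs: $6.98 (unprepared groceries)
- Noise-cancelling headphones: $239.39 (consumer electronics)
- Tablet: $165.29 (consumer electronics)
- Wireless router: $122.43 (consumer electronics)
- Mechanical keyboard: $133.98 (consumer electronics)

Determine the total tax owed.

Webcam $142.32: consumer electronics, under $200.00 → 0% → $0.00
Dozen eggs $6.98: unprepared groceries → 9% → $0.63
Noise-cancelling headphones $239.39: consumer electronics, $200.00 or more → 6.5% → $15.56
Tablet $165.29: consumer electronics, under $200.00 → 0% → $0.00
Wireless router $122.43: consumer electronics, under $200.00 → 0% → $0.00
Mechanical keyboard $133.98: consumer electronics, under $200.00 → 0% → $0.00
Total tax = $0.63 + $15.56 = $16.19

$16.19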